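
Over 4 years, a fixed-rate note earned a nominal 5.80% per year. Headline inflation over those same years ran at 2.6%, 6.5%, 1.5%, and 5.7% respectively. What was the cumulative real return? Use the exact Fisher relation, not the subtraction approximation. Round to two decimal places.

Cumulative inflation factor: 1.026 × 1.065 × 1.015 × 1.057 ≈ 1.17230.
Nominal growth factor: 1.25298. Real growth factor = 1.25298 / 1.17230 ≈ 1.06882.
Total real return ≈ 6.8820%.

6.88%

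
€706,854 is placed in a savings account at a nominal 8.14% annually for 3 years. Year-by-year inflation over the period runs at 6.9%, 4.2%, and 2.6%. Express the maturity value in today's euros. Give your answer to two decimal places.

€782,160.77

Nominal value at maturity: €706,854 × (1 + 8.14%)^3 ≈ €893,899.75.
Price-level factor over 3 years: 1.069 × 1.042 × 1.026 = 1.142859348.
The maturity value deflated by that factor is the answer in today's purchasing power.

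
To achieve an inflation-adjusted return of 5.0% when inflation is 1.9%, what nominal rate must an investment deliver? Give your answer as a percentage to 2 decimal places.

7.00%

By the Fisher equation, 1 + r_nom = (1 + 5.0%)(1 + 1.9%) = 1.050 × 1.019 = 1.06995.
So r_nom = 6.995%.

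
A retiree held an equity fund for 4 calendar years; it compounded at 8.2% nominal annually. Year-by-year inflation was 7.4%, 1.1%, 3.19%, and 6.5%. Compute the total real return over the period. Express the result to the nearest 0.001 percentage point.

14.859%

Cumulative inflation factor: 1.074 × 1.011 × 1.0319 × 1.065 ≈ 1.19328.
Nominal growth factor: 1.37059. Real growth factor = 1.37059 / 1.19328 ≈ 1.14859.
Total real return ≈ 14.8594%.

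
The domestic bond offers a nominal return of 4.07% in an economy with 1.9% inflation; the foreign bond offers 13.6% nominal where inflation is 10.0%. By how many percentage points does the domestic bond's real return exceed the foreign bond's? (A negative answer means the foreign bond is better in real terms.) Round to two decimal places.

-1.14

The domestic bond real return: 1.0407/1.019 − 1 = 2.130%.
The foreign bond real return: 1.136/1.100 − 1 = 3.273%.
Difference: 2.130 − 3.273 = -1.143 pp.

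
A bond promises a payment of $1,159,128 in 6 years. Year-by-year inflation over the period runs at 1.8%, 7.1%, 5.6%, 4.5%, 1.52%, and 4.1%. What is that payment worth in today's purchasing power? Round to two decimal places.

Price-level factor over 6 years: 1.018 × 1.071 × 1.056 × 1.045 × 1.0152 × 1.041 ≈ 1.2715100468.
Purchasing power today: $1,159,128 divided by that factor.

$911,615.29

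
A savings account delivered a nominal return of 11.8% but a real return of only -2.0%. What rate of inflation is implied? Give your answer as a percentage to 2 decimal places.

14.08%

From (1+r_nom) = (1+r_real)(1+π), we get 1+π = (1 + 11.8%)/(1 − 2.0%) = 1.118/0.980 ≈ 1.14082.
So π ≈ 14.0816%.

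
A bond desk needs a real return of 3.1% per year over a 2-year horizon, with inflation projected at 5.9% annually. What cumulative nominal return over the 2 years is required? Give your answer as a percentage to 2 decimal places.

Required annual nominal rate: (1+3.1%)(1+5.9%) − 1 = 9.1829%.
Cumulative over 2 years: (1 + 0.091829)^2 − 1 ≈ 0.19209.

19.21%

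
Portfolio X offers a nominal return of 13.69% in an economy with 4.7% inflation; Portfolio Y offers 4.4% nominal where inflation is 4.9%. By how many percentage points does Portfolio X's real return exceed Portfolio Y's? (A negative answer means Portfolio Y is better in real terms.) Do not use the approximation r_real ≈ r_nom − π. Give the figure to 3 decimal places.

9.063

Portfolio X real return: 1.1369/1.047 − 1 = 8.5864%.
Portfolio Y real return: 1.044/1.049 − 1 = -0.4766%.
Difference: 8.5864 − (-0.4766) = 9.0630 pp.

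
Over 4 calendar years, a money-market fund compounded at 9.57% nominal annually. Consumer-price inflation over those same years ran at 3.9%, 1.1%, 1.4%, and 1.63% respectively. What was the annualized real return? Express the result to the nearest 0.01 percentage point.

Cumulative inflation factor: 1.039 × 1.011 × 1.014 × 1.0163 ≈ 1.08250.
Nominal growth factor: 1.44134. Real growth factor = 1.44134 / 1.08250 ≈ 1.33150.
Annualized: 1.33150^(1/4) − 1 ≈ 0.07420.

7.42%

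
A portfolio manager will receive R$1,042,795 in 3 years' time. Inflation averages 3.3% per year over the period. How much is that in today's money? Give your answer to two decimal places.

R$946,014.90

Price-level factor over 3 years: (1 + 3.3%)^3 = 1.102302937.
Purchasing power today: R$1,042,795 divided by that factor.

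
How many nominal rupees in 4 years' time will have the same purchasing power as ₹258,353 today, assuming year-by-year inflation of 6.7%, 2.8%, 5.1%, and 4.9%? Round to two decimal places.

Cumulative price-level factor: 1.067 × 1.028 × 1.051 × 1.049 ≈ 1.2093046931.
The nominal amount required is ₹258,353 scaled up by that factor.

₹312,427.50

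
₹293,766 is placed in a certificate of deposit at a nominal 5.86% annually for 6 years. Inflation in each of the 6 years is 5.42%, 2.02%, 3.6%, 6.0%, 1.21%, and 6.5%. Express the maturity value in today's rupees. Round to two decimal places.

₹324,747.55

Nominal value at maturity: ₹293,766 × (1 + 5.86%)^6 ≈ ₹413,421.32.
Price-level factor over 6 years: 1.0542 × 1.0202 × 1.036 × 1.060 × 1.0121 × 1.065 ≈ 1.2730544648.
Dividing the nominal maturity value by the price-level factor gives the value in today's money.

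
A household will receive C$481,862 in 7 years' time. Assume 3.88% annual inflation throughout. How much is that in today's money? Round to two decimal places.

Price-level factor over 7 years: (1 + 3.88%)^7 ≈ 1.3053398204.
Purchasing power today: C$481,862 divided by that factor.

C$369,146.79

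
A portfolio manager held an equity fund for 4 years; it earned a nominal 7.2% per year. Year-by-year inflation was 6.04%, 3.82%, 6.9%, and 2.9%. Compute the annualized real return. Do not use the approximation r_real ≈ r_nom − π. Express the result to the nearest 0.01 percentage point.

2.19%

Cumulative inflation factor: 1.0604 × 1.0382 × 1.069 × 1.029 ≈ 1.21100.
Nominal growth factor: 1.32062. Real growth factor = 1.32062 / 1.21100 ≈ 1.09052.
Annualized: 1.09052^(1/4) − 1 ≈ 0.02190.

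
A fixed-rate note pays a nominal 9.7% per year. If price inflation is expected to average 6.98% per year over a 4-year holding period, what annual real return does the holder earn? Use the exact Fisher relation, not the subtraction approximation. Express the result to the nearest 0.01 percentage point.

2.54%

With constant rates the annual real return is the same each year: (1+9.7%)/(1+6.98%) − 1 = 0.02543.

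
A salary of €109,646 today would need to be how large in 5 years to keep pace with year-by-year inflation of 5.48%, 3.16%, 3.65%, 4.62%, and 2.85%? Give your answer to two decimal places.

Cumulative price-level factor: 1.0548 × 1.0316 × 1.0365 × 1.0462 × 1.0285 ≈ 1.2135838064.
The nominal amount required is €109,646 scaled up by that factor.

€133,064.61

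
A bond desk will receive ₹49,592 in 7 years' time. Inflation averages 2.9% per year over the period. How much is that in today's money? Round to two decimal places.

₹40,597.94

Price-level factor over 7 years: (1 + 2.9%)^7 ≈ 1.2215398048.
Purchasing power today: ₹49,592 divided by that factor.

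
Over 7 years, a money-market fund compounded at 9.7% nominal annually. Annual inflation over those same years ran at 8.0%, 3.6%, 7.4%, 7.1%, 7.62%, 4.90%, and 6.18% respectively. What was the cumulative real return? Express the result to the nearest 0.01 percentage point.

Cumulative inflation factor: 1.080 × 1.036 × 1.074 × 1.071 × 1.0762 × 1.0490 × 1.0618 ≈ 1.54272.
Nominal growth factor: 1.91182. Real growth factor = 1.91182 / 1.54272 ≈ 1.23925.
Total real return ≈ 23.9247%.

23.92%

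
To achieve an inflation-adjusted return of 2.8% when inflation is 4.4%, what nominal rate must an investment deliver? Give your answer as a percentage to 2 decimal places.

7.32%

By the Fisher equation, 1 + r_nom = (1 + 2.8%)(1 + 4.4%) = 1.028 × 1.044 = 1.073232.
So r_nom = 7.3232%.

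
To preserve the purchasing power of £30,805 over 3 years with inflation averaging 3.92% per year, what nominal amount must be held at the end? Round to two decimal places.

Cumulative price-level factor: (1+3.92%)^3 ≈ 1.1222701563.
Multiplying £30,805 by the price-level factor gives the future nominal sum.

£34,571.53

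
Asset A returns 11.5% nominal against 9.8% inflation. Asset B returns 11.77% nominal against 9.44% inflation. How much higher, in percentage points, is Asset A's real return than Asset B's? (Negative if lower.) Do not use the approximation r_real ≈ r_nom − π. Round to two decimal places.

Asset A real return: 1.115/1.098 − 1 = 1.548%.
Asset B real return: 1.1177/1.0944 − 1 = 2.129%.
Difference: 1.548 − 2.129 = -0.581 pp.

-0.58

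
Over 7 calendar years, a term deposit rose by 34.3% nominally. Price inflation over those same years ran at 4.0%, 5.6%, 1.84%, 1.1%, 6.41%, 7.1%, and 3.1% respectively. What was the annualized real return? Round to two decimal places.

0.15%

Cumulative inflation factor: 1.040 × 1.056 × 1.0184 × 1.011 × 1.0641 × 1.071 × 1.031 ≈ 1.32861.
Nominal growth factor: 1.34300. Real growth factor = 1.34300 / 1.32861 ≈ 1.01083.
Annualized: 1.01083^(1/7) − 1 ≈ 0.00154.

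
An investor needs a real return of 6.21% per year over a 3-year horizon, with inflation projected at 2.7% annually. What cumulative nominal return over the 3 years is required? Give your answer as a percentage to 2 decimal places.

29.78%

Required annual nominal rate: (1+6.21%)(1+2.7%) − 1 = 9.07767%.
Cumulative over 3 years: (1 + 0.0907767)^3 − 1 ≈ 0.29780.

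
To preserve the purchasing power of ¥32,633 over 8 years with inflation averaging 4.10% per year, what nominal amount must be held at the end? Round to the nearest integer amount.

¥45,005

Cumulative price-level factor: (1+4.10%)^8 ≈ 1.3791320018.
Multiplying ¥32,633 by the price-level factor gives the future nominal sum.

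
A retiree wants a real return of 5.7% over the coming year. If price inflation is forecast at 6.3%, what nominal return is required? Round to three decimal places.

12.359%

By the Fisher equation, 1 + r_nom = (1 + 5.7%)(1 + 6.3%) = 1.057 × 1.063 = 1.123591.
So r_nom = 12.3591%.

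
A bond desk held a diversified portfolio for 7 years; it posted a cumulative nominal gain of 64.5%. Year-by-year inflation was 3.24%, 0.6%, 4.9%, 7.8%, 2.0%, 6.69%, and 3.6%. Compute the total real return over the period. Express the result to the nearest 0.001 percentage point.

24.234%

Cumulative inflation factor: 1.0324 × 1.006 × 1.049 × 1.078 × 1.020 × 1.0669 × 1.036 ≈ 1.32411.
Nominal growth factor: 1.64500. Real growth factor = 1.64500 / 1.32411 ≈ 1.24234.
Total real return ≈ 24.2344%.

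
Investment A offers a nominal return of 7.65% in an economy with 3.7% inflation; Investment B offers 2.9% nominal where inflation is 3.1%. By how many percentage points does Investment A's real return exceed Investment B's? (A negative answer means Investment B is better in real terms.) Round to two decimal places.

4.00

Investment A real return: 1.0765/1.037 − 1 = 3.809%.
Investment B real return: 1.029/1.031 − 1 = -0.194%.
Difference: 3.809 − (-0.194) = 4.003 pp.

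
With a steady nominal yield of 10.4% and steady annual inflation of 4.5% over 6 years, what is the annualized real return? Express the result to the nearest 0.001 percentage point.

5.646%

With constant rates the annual real return is the same each year: (1+10.4%)/(1+4.5%) − 1 = 0.05646.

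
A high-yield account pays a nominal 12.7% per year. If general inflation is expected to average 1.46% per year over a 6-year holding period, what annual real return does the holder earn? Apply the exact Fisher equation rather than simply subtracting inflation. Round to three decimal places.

11.078%

With constant rates the annual real return is the same each year: (1+12.7%)/(1+1.46%) − 1 = 0.11078.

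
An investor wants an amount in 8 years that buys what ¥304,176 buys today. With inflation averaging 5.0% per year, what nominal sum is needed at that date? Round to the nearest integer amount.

Cumulative price-level factor: (1+5.0%)^8 ≈ 1.4774554438.
Multiplying ¥304,176 by the price-level factor gives the future nominal sum.

¥449,406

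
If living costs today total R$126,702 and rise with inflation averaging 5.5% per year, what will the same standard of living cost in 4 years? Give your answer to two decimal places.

Cumulative price-level factor: (1+5.5%)^4 ≈ 1.2388246506.
Multiplying R$126,702 by the price-level factor gives the future nominal sum.

R$156,961.56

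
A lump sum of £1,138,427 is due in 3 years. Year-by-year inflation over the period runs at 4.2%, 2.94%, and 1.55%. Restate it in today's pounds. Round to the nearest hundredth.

£1,045,137.37

Price-level factor over 3 years: 1.042 × 1.0294 × 1.0155 = 1.0892606394.
Purchasing power today: £1,138,427 divided by that factor.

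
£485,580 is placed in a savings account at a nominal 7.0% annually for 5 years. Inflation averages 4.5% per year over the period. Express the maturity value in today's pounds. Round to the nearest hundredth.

Nominal value at maturity: £485,580 × (1 + 7.0%)^5 ≈ £681,051.07.
Price-level factor over 5 years: (1 + 4.5%)^5 ≈ 1.2461819377.
The maturity value deflated by that factor is the answer in today's purchasing power.

£546,510.14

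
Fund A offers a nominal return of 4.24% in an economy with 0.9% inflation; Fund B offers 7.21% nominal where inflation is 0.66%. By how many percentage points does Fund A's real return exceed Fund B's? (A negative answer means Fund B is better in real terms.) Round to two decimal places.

-3.20

Fund A real return: 1.0424/1.009 − 1 = 3.310%.
Fund B real return: 1.0721/1.0066 − 1 = 6.507%.
Difference: 3.310 − 6.507 = -3.197 pp.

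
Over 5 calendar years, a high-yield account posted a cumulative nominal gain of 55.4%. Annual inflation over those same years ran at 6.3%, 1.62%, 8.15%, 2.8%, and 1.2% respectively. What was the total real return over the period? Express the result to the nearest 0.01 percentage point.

Cumulative inflation factor: 1.063 × 1.0162 × 1.0815 × 1.028 × 1.012 ≈ 1.21538.
Nominal growth factor: 1.55400. Real growth factor = 1.55400 / 1.21538 ≈ 1.27861.
Total real return ≈ 27.8611%.

27.86%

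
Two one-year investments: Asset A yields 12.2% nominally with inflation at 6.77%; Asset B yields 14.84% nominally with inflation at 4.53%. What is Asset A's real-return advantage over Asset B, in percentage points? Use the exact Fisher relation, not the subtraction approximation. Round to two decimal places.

Asset A real return: 1.122/1.0677 − 1 = 5.086%.
Asset B real return: 1.1484/1.0453 − 1 = 9.863%.
Difference: 5.086 − 9.863 = -4.777 pp.

-4.78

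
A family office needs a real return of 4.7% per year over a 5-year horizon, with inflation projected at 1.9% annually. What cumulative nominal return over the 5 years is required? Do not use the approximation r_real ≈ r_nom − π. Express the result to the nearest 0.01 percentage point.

Required annual nominal rate: (1+4.7%)(1+1.9%) − 1 = 6.6893%.
Cumulative over 5 years: (1 + 0.066893)^5 − 1 ≈ 0.38231.

38.23%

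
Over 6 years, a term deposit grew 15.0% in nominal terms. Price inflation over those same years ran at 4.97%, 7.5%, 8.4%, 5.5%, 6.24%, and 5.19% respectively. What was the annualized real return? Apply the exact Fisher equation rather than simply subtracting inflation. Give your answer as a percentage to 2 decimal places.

Cumulative inflation factor: 1.0497 × 1.075 × 1.084 × 1.055 × 1.0624 × 1.0519 ≈ 1.44217.
Nominal growth factor: 1.15000. Real growth factor = 1.15000 / 1.44217 ≈ 0.79741.
Annualized: 0.79741^(1/6) − 1 ≈ -0.03703.

-3.70%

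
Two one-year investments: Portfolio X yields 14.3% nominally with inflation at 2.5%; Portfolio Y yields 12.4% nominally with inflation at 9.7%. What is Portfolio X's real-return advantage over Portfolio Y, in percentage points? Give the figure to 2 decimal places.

Portfolio X real return: 1.143/1.025 − 1 = 11.512%.
Portfolio Y real return: 1.124/1.097 − 1 = 2.461%.
Difference: 11.512 − 2.461 = 9.051 pp.

9.05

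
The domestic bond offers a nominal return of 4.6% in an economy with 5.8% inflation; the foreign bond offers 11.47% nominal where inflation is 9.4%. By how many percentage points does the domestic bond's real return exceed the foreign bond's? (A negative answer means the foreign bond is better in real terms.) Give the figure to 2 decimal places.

The domestic bond real return: 1.046/1.058 − 1 = -1.134%.
The foreign bond real return: 1.1147/1.094 − 1 = 1.892%.
Difference: -1.134 − 1.892 = -3.026 pp.

-3.03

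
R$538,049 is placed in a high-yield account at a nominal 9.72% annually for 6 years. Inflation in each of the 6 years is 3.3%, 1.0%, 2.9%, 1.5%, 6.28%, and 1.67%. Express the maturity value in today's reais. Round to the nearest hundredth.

R$797,240.11

Nominal value at maturity: R$538,049 × (1 + 9.72%)^6 ≈ R$938,721.19.
Price-level factor over 6 years: 1.033 × 1.010 × 1.029 × 1.015 × 1.0628 × 1.0167 ≈ 1.1774635765.
The maturity value deflated by that factor is the answer in today's purchasing power.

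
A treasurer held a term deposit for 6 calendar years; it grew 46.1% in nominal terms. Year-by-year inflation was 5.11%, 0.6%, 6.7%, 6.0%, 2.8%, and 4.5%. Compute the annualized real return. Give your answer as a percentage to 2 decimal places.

Cumulative inflation factor: 1.0511 × 1.006 × 1.067 × 1.060 × 1.028 × 1.045 ≈ 1.28476.
Nominal growth factor: 1.46100. Real growth factor = 1.46100 / 1.28476 ≈ 1.13718.
Annualized: 1.13718^(1/6) − 1 ≈ 0.02166.

2.17%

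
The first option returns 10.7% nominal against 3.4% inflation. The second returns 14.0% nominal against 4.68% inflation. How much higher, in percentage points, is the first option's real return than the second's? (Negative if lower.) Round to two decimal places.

The first option real return: 1.107/1.034 − 1 = 7.060%.
The second real return: 1.140/1.0468 − 1 = 8.903%.
Difference: 7.060 − 8.903 = -1.843 pp.

-1.84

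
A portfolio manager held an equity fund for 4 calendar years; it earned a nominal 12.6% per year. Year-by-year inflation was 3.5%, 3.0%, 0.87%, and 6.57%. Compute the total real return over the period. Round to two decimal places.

40.27%

Cumulative inflation factor: 1.035 × 1.030 × 1.0087 × 1.0657 ≈ 1.14597.
Nominal growth factor: 1.60751. Real growth factor = 1.60751 / 1.14597 ≈ 1.40275.
Total real return ≈ 40.2746%.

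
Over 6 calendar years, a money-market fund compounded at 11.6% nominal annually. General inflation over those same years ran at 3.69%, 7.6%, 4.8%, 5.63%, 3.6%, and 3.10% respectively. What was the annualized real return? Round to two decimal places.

Cumulative inflation factor: 1.0369 × 1.076 × 1.048 × 1.0563 × 1.036 × 1.0310 ≈ 1.31922.
Nominal growth factor: 1.93190. Real growth factor = 1.93190 / 1.31922 ≈ 1.46443.
Annualized: 1.46443^(1/6) − 1 ≈ 0.06564.

6.56%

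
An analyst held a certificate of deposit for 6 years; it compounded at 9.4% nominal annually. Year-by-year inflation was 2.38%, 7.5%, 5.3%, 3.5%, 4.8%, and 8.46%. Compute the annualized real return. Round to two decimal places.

3.89%

Cumulative inflation factor: 1.0238 × 1.075 × 1.053 × 1.035 × 1.048 × 1.0846 ≈ 1.36340.
Nominal growth factor: 1.71437. Real growth factor = 1.71437 / 1.36340 ≈ 1.25742.
Annualized: 1.25742^(1/6) − 1 ≈ 0.03892.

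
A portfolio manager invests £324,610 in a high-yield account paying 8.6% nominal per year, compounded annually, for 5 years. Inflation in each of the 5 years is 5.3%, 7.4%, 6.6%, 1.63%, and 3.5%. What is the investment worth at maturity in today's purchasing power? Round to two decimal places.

Nominal value at maturity: £324,610 × (1 + 8.6%)^5 ≈ £490,355.47.
Price-level factor over 5 years: 1.053 × 1.074 × 1.066 × 1.0163 × 1.035 ≈ 1.2680959999.
Dividing the nominal maturity value by the price-level factor gives the value in today's money.

£386,686.39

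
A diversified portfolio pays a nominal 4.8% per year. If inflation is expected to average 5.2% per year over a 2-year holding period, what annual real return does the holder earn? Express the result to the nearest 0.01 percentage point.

-0.38%

With constant rates the annual real return is the same each year: (1+4.8%)/(1+5.2%) − 1 = -0.00380.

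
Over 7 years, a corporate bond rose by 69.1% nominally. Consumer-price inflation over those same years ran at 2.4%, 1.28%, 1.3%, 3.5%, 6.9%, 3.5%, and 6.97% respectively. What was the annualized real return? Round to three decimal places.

3.978%

Cumulative inflation factor: 1.024 × 1.0128 × 1.013 × 1.035 × 1.069 × 1.035 × 1.0697 ≈ 1.28693.
Nominal growth factor: 1.69100. Real growth factor = 1.69100 / 1.28693 ≈ 1.31398.
Annualized: 1.31398^(1/7) − 1 ≈ 0.03978.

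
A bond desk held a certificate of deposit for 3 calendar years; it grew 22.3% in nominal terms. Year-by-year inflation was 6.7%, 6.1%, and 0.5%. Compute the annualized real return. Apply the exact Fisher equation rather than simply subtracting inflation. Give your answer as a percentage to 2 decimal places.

Cumulative inflation factor: 1.067 × 1.061 × 1.005 ≈ 1.13775.
Nominal growth factor: 1.22300. Real growth factor = 1.22300 / 1.13775 ≈ 1.07493.
Annualized: 1.07493^(1/3) − 1 ≈ 0.02438.

2.44%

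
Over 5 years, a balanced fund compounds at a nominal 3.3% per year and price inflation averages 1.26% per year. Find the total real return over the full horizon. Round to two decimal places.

10.49%

The annual real rate is (1+3.3%)/(1+1.26%) − 1 = 2.0146%.
Compounded over 5 years: (1 + 0.020146)^5 − 1 ≈ 0.10487.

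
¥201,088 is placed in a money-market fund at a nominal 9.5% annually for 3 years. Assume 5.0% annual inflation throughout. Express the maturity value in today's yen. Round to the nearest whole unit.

Nominal value at maturity: ¥201,088 × (1 + 9.5%)^3 ≈ ¥264,015.
Price-level factor over 3 years: (1 + 5.0%)^3 = 1.157625.
Dividing the nominal maturity value by the price-level factor gives the value in today's money.

¥228,066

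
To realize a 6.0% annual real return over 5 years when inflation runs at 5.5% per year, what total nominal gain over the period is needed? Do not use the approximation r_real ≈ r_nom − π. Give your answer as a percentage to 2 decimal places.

74.90%

Required annual nominal rate: (1+6.0%)(1+5.5%) − 1 = 11.83%.
Cumulative over 5 years: (1 + 0.1183)^5 − 1 ≈ 0.74901.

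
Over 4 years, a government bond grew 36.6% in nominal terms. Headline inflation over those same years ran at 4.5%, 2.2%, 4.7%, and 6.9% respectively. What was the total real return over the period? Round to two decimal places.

Cumulative inflation factor: 1.045 × 1.022 × 1.047 × 1.069 ≈ 1.19534.
Nominal growth factor: 1.36600. Real growth factor = 1.36600 / 1.19534 ≈ 1.14277.
Total real return ≈ 14.2771%.

14.28%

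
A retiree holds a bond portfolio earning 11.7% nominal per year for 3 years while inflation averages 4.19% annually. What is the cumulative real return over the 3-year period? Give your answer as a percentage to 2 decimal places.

23.22%

The annual real rate is (1+11.7%)/(1+4.19%) − 1 = 7.2080%.
Compounded over 3 years: (1 + 0.072080)^3 − 1 ≈ 0.23220.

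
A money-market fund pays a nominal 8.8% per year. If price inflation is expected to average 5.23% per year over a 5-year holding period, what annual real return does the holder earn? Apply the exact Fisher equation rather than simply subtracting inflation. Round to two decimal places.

With constant rates the annual real return is the same each year: (1+8.8%)/(1+5.23%) − 1 = 0.03393.

3.39%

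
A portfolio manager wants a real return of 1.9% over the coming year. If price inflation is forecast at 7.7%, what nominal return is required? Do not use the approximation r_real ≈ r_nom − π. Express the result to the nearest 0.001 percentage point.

9.746%

By the Fisher equation, 1 + r_nom = (1 + 1.9%)(1 + 7.7%) = 1.019 × 1.077 = 1.097463.
So r_nom = 9.7463%.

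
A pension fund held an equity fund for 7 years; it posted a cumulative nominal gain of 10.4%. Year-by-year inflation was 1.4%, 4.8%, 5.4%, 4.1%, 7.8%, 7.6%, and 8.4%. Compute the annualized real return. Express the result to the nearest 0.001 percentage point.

-3.971%

Cumulative inflation factor: 1.014 × 1.048 × 1.054 × 1.041 × 1.078 × 1.076 × 1.084 ≈ 1.46606.
Nominal growth factor: 1.10400. Real growth factor = 1.10400 / 1.46606 ≈ 0.75304.
Annualized: 0.75304^(1/7) − 1 ≈ -0.03971.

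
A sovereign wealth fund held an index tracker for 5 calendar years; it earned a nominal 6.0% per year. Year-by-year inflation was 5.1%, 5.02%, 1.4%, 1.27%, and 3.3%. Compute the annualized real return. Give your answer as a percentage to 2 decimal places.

Cumulative inflation factor: 1.051 × 1.0502 × 1.014 × 1.0127 × 1.033 ≈ 1.17083.
Nominal growth factor: 1.33823. Real growth factor = 1.33823 / 1.17083 ≈ 1.14297.
Annualized: 1.14297^(1/5) − 1 ≈ 0.02709.

2.71%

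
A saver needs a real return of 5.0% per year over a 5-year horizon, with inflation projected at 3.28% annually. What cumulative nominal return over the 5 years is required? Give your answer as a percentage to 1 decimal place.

50.0%

Required annual nominal rate: (1+5.0%)(1+3.28%) − 1 = 8.444%.
Cumulative over 5 years: (1 + 0.08444)^5 − 1 ≈ 0.49978.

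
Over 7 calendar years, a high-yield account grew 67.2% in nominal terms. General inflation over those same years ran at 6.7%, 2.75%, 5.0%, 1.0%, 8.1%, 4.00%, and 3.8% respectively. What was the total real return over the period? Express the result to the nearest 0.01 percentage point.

Cumulative inflation factor: 1.067 × 1.0275 × 1.050 × 1.010 × 1.081 × 1.0400 × 1.038 ≈ 1.35679.
Nominal growth factor: 1.67200. Real growth factor = 1.67200 / 1.35679 ≈ 1.23232.
Total real return ≈ 23.2318%.

23.23%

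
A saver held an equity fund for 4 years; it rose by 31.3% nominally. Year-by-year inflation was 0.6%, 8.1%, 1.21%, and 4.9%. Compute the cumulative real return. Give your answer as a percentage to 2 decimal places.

13.72%

Cumulative inflation factor: 1.006 × 1.081 × 1.0121 × 1.049 ≈ 1.15458.
Nominal growth factor: 1.31300. Real growth factor = 1.31300 / 1.15458 ≈ 1.13721.
Total real return ≈ 13.7214%.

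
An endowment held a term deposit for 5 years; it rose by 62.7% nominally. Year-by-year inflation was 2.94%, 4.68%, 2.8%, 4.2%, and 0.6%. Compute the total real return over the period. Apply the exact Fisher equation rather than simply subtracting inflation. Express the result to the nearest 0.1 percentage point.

Cumulative inflation factor: 1.0294 × 1.0468 × 1.028 × 1.042 × 1.006 ≈ 1.16120.
Nominal growth factor: 1.62700. Real growth factor = 1.62700 / 1.16120 ≈ 1.40114.
Total real return ≈ 40.1138%.

40.1%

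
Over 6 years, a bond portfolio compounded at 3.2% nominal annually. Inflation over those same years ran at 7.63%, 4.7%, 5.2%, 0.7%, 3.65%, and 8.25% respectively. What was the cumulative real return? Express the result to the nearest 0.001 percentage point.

Cumulative inflation factor: 1.0763 × 1.047 × 1.052 × 1.007 × 1.0365 × 1.0825 ≈ 1.33944.
Nominal growth factor: 1.20803. Real growth factor = 1.20803 / 1.33944 ≈ 0.90189.
Total real return ≈ -9.8105%.

-9.811%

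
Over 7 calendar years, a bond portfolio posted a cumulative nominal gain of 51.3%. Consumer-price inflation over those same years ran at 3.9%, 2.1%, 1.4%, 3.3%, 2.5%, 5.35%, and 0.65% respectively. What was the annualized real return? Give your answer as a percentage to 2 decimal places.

Cumulative inflation factor: 1.039 × 1.021 × 1.014 × 1.033 × 1.025 × 1.0535 × 1.0065 ≈ 1.20768.
Nominal growth factor: 1.51300. Real growth factor = 1.51300 / 1.20768 ≈ 1.25282.
Annualized: 1.25282^(1/7) − 1 ≈ 0.03272.

3.27%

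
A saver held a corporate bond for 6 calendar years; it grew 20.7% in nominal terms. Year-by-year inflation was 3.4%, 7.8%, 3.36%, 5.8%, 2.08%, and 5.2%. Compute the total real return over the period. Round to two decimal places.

-7.79%

Cumulative inflation factor: 1.034 × 1.078 × 1.0336 × 1.058 × 1.0208 × 1.052 ≈ 1.30898.
Nominal growth factor: 1.20700. Real growth factor = 1.20700 / 1.30898 ≈ 0.92209.
Total real return ≈ -7.7910%.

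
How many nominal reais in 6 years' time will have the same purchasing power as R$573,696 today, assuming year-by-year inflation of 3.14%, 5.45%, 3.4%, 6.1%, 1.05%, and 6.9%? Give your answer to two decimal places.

Cumulative price-level factor: 1.0314 × 1.0545 × 1.034 × 1.061 × 1.0105 × 1.069 ≈ 1.2889131569.
The nominal amount required is R$573,696 scaled up by that factor.

R$739,444.32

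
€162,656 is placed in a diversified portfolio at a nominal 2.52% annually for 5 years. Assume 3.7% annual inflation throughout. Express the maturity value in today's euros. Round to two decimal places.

Nominal value at maturity: €162,656 × (1 + 2.52%)^5 ≈ €184,209.95.
Price-level factor over 5 years: (1 + 3.7%)^5 ≈ 1.1992059701.
The maturity value deflated by that factor is the answer in today's purchasing power.

€153,609.93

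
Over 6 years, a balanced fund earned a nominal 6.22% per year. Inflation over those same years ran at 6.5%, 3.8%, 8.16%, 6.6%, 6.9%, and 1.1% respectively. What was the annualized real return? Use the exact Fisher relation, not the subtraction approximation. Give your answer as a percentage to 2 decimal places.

0.70%

Cumulative inflation factor: 1.065 × 1.038 × 1.0816 × 1.066 × 1.069 × 1.011 ≈ 1.37753.
Nominal growth factor: 1.43628. Real growth factor = 1.43628 / 1.37753 ≈ 1.04265.
Annualized: 1.04265^(1/6) − 1 ≈ 0.00699.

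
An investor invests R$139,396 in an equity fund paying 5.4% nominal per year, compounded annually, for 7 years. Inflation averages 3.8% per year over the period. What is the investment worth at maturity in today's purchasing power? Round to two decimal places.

R$155,150.48

Nominal value at maturity: R$139,396 × (1 + 5.4%)^7 ≈ R$201,434.84.
Price-level factor over 7 years: (1 + 3.8%)^7 ≈ 1.2983191849.
The maturity value deflated by that factor is the answer in today's purchasing power.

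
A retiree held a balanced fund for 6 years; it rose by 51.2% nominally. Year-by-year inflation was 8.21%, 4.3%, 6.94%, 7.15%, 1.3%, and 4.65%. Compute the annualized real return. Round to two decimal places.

Cumulative inflation factor: 1.0821 × 1.043 × 1.0694 × 1.0715 × 1.013 × 1.0465 ≈ 1.37099.
Nominal growth factor: 1.51200. Real growth factor = 1.51200 / 1.37099 ≈ 1.10286.
Annualized: 1.10286^(1/6) − 1 ≈ 0.01645.

1.65%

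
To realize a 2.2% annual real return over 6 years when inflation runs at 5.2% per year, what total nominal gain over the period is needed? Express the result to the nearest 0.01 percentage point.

Required annual nominal rate: (1+2.2%)(1+5.2%) − 1 = 7.5144%.
Cumulative over 6 years: (1 + 0.075144)^6 − 1 ≈ 0.54454.

54.45%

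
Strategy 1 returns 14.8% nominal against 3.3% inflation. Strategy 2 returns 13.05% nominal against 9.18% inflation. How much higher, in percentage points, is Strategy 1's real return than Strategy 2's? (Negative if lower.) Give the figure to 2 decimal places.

Strategy 1 real return: 1.148/1.033 − 1 = 11.133%.
Strategy 2 real return: 1.1305/1.0918 − 1 = 3.545%.
Difference: 11.133 − 3.545 = 7.588 pp.

7.59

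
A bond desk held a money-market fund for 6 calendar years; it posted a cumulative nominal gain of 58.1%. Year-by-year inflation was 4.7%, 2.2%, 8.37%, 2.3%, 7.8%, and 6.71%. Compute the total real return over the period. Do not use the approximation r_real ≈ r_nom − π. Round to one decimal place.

Cumulative inflation factor: 1.047 × 1.022 × 1.0837 × 1.023 × 1.078 × 1.0671 ≈ 1.36460.
Nominal growth factor: 1.58100. Real growth factor = 1.58100 / 1.36460 ≈ 1.15858.
Total real return ≈ 15.8579%.

15.9%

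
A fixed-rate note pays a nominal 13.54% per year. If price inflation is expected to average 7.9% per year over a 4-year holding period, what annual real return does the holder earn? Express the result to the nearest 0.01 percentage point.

5.23%

With constant rates the annual real return is the same each year: (1+13.54%)/(1+7.9%) − 1 = 0.05227.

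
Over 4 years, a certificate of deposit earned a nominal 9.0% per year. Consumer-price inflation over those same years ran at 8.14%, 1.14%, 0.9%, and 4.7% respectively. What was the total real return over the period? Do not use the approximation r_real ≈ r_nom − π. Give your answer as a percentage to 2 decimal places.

22.17%

Cumulative inflation factor: 1.0814 × 1.0114 × 1.009 × 1.047 ≈ 1.15544.
Nominal growth factor: 1.41158. Real growth factor = 1.41158 / 1.15544 ≈ 1.22168.
Total real return ≈ 22.1684%.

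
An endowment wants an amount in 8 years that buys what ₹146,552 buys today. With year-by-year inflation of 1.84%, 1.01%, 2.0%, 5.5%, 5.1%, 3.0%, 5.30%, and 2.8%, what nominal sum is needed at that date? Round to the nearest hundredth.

₹190,102.82

Cumulative price-level factor: 1.0184 × 1.0101 × 1.020 × 1.055 × 1.051 × 1.030 × 1.0530 × 1.028 ≈ 1.2971697720.
The nominal amount required is ₹146,552 scaled up by that factor.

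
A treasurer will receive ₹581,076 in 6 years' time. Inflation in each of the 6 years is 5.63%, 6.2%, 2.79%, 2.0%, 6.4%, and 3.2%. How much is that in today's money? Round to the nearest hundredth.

Price-level factor over 6 years: 1.0563 × 1.062 × 1.0279 × 1.020 × 1.064 × 1.032 ≈ 1.2914695163.
Purchasing power today: ₹581,076 divided by that factor.

₹449,933.96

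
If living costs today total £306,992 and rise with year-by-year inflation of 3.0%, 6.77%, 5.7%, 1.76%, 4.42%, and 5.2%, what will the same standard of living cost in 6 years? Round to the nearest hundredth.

Cumulative price-level factor: 1.030 × 1.0677 × 1.057 × 1.0176 × 1.0442 × 1.052 ≈ 1.2993853971.
The nominal amount required is £306,992 scaled up by that factor.

£398,900.92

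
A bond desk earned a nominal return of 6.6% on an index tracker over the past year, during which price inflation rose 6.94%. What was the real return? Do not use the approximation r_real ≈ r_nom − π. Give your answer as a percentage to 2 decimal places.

-0.32%

Real return via the Fisher equation: (1 + 6.6%)/(1 + 6.94%) − 1 = 1.066/1.0694 − 1 ≈ -0.00318.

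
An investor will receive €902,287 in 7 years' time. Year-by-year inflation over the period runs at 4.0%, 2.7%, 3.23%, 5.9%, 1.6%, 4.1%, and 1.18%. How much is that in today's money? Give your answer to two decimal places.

€722,104.28

Price-level factor over 7 years: 1.040 × 1.027 × 1.0323 × 1.059 × 1.016 × 1.041 × 1.0118 ≈ 1.2495245199.
Purchasing power today: €902,287 divided by that factor.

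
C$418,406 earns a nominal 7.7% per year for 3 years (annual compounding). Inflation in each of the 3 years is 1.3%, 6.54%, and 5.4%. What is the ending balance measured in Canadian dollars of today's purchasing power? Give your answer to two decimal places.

C$459,496.56

Nominal value at maturity: C$418,406 × (1 + 7.7%)^3 ≈ C$522,690.99.
Price-level factor over 3 years: 1.013 × 1.0654 × 1.054 = 1.1375297108.
Dividing the nominal maturity value by the price-level factor gives the value in today's money.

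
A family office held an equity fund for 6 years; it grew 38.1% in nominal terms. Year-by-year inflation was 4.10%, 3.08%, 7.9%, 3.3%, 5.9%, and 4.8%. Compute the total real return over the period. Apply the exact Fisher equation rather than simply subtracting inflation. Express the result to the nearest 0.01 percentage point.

4.04%

Cumulative inflation factor: 1.0410 × 1.0308 × 1.079 × 1.033 × 1.059 × 1.048 ≈ 1.32741.
Nominal growth factor: 1.38100. Real growth factor = 1.38100 / 1.32741 ≈ 1.04037.
Total real return ≈ 4.0374%.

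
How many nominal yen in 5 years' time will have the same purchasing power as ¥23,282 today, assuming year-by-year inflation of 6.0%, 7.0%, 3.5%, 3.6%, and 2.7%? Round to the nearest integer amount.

¥29,079

Cumulative price-level factor: 1.060 × 1.070 × 1.035 × 1.036 × 1.027 ≈ 1.2489935389.
Multiplying ¥23,282 by the price-level factor gives the future nominal sum.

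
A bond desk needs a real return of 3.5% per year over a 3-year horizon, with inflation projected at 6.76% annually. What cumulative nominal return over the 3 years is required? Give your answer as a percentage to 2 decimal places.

Required annual nominal rate: (1+3.5%)(1+6.76%) − 1 = 10.4966%.
Cumulative over 3 years: (1 + 0.104966)^3 − 1 ≈ 0.34911.

34.91%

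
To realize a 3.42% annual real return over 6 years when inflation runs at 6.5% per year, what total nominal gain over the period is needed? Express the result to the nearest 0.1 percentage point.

78.5%

Required annual nominal rate: (1+3.42%)(1+6.5%) − 1 = 10.1423%.
Cumulative over 6 years: (1 + 0.101423)^6 − 1 ≈ 0.78536.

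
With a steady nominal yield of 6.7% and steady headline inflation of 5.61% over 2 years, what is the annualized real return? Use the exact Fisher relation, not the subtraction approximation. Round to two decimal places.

With constant rates the annual real return is the same each year: (1+6.7%)/(1+5.61%) − 1 = 0.01032.

1.03%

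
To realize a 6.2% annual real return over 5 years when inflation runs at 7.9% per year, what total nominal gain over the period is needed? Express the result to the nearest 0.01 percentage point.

Required annual nominal rate: (1+6.2%)(1+7.9%) − 1 = 14.5898%.
Cumulative over 5 years: (1 + 0.145898)^5 − 1 ≈ 0.97574.

97.57%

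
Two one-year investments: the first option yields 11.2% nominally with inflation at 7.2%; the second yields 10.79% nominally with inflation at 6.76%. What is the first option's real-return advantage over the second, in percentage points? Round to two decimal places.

The first option real return: 1.112/1.072 − 1 = 3.731%.
The second real return: 1.1079/1.0676 − 1 = 3.775%.
Difference: 3.731 − 3.775 = -0.044 pp.

-0.04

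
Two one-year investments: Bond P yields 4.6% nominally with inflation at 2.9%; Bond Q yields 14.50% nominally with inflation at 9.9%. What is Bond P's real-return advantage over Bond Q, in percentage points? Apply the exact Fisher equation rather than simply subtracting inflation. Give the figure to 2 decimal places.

-2.53

Bond P real return: 1.046/1.029 − 1 = 1.652%.
Bond Q real return: 1.1450/1.099 − 1 = 4.186%.
Difference: 1.652 − 4.186 = -2.534 pp.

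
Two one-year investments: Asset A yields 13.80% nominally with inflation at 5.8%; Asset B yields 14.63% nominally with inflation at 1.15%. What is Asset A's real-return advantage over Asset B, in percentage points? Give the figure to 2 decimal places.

Asset A real return: 1.1380/1.058 − 1 = 7.561%.
Asset B real return: 1.1463/1.0115 − 1 = 13.327%.
Difference: 7.561 − 13.327 = -5.766 pp.

-5.77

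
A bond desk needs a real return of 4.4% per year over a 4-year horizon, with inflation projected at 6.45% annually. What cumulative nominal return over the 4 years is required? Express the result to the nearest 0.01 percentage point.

52.54%

Required annual nominal rate: (1+4.4%)(1+6.45%) − 1 = 11.1338%.
Cumulative over 4 years: (1 + 0.111338)^4 − 1 ≈ 0.52540.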